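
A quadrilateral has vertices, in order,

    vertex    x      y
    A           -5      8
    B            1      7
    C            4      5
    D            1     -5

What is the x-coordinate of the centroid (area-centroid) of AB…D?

Apply the shoelace (surveyor's) formula. First the cross-terms c_i = x_i·y_{i+1} − x_{i+1}·y_i:
  -43, -23, -25, -17  ⇒  2A = -108, A = -54.
Then Σ (x_i + x_{i+1})·c_i = 0, so x̄ = 0 / (6·(-54)) = 0.

0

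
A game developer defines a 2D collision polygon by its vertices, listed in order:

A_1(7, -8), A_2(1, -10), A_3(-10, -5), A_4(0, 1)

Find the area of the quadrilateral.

Σ = (-62) + (-105) + (-10) + (-7) = -184
Area = |Σ|/2 = 92.

92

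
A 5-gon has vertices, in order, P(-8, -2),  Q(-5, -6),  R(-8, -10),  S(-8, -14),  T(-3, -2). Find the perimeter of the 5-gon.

32

|PQ| = √((3)² + (-4)²) = √25 = 5
|QR| = √((-3)² + (-4)²) = √25 = 5
|RS| = √((0)² + (-4)²) = √16 = 4
|ST| = √((5)² + (12)²) = √169 = 13
|TP| = √((-5)² + (0)²) = √25 = 5
Perimeter = 5 + 5 + 4 + 13 + 5 = 32.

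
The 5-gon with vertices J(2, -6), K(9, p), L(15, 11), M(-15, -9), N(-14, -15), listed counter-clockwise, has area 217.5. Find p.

-3

The doubled signed area Σ (x_i y_{i+1} − x_{i+1} y_i) is linear in p.
With p=0 it equals 396; the coefficient of p is -13 (from the two edges through K).
So -13·p + 396 = 2·217.5 = 435 ⇒ p = -3.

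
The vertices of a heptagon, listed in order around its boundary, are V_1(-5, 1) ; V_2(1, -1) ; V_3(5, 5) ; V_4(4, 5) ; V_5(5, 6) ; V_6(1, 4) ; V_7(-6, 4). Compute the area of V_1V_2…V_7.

Σ = (4) + (10) + (5) + (-1) + (14) + (28) + (14) = 74
Area = |Σ|/2 = 37.

37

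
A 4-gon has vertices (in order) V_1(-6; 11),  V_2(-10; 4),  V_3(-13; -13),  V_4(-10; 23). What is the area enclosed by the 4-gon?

Apply Gauss's area formula: 2A = Σ (x_i·y_{i+1} − x_{i+1}·y_i), indices taken mod 4.
Σ = (86) + (182) + (-429) + (28) = -133
Area = |Σ|/2 = 66.5.

66.5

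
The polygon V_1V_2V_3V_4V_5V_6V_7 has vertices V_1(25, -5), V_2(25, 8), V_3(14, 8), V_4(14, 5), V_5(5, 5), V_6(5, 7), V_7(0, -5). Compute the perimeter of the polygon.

76

|V_1V_2| = √((0)² + (13)²) = √169 = 13
|V_2V_3| = √((-11)² + (0)²) = √121 = 11
|V_3V_4| = √((0)² + (-3)²) = √9 = 3
|V_4V_5| = √((-9)² + (0)²) = √81 = 9
|V_5V_6| = √((0)² + (2)²) = √4 = 2
|V_6V_7| = √((-5)² + (-12)²) = √169 = 13
|V_7V_1| = √((25)² + (0)²) = √625 = 25
Perimeter = 13 + 11 + 3 + 9 + 2 + 13 + 25 = 76.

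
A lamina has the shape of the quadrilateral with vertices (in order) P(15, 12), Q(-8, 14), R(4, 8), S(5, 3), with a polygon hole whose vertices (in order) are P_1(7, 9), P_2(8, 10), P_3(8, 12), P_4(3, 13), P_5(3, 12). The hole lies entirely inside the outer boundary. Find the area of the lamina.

Outer boundary:
P→Q: (15)(14) − (-8)(12) = 306
Q→R: (-8)(8) − (4)(14) = -120
R→S: (4)(3) − (5)(8) = -28
S→P: (5)(12) − (15)(3) = 15
Σ = 173
Area = |Σ|/2 = 86.5.
Hole:
Apply the shoelace formula: 2A = Σ (x_i·y_{i+1} − x_{i+1}·y_i), indices taken mod 5.
Σ = (-2) + (16) + (68) + (-3) + (-57) = 22
Area = |Σ|/2 = 11.
Net area = 86.5 − 11 = 75.5.

75.5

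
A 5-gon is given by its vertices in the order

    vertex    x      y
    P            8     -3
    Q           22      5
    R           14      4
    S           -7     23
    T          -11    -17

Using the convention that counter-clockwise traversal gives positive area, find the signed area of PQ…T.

507.5

Σ = (106) + (18) + (350) + (372) + (169) = 1015
Signed area = Σ/2 = 507.5 (positive ⇒ counter-clockwise traversal).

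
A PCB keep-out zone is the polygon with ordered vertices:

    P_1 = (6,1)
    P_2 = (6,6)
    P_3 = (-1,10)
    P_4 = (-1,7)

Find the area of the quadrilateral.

28

Apply the surveyor's formula: 2A = Σ (x_i·y_{i+1} − x_{i+1}·y_i), indices taken mod 4.
Cross-terms: 30, 66, 3, -43  ⇒  Σ = 56
Area = |Σ|/2 = 28.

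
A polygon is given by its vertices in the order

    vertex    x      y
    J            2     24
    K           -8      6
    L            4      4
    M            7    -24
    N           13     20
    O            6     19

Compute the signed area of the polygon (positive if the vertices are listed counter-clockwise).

Apply Gauss's area formula: 2A = Σ (x_i·y_{i+1} − x_{i+1}·y_i), indices taken mod 6.
Σ = (204) + (-56) + (-124) + (452) + (127) + (106) = 709
Signed area = Σ/2 = 354.5 (positive ⇒ counter-clockwise traversal).

354.5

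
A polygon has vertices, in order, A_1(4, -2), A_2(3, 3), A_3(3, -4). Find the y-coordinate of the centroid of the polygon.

Apply the surveyor's formula. First the cross-terms c_i = x_i·y_{i+1} − x_{i+1}·y_i:
  18, -21, 10  ⇒  2A = 7, A = 3.5.
Then Σ (y_i + y_{i+1})·c_i = -21, so ȳ = -21 / (6·3.5) = -1.

-1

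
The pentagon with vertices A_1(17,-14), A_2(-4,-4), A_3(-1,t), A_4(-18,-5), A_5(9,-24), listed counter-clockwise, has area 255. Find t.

The doubled signed area Σ (x_i y_{i+1} − x_{i+1} y_i) is linear in t.
With t=0 it equals 636; the coefficient of t is 14 (from the two edges through A_3).
So 14·t + 636 = 2·255 = 510 ⇒ t = -9.

-9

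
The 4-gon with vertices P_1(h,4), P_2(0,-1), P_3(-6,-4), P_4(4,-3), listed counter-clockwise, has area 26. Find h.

Write out the shoelace sum; only the two edges meeting at P_1 involve h:
2·Area = [(4·4 − h·(-3)) + (h·(-1) − 0·4)] + 28
       = 2·h + 44 = 52
⇒ h = 4.

4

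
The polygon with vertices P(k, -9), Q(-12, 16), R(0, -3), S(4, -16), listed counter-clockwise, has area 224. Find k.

Write out the shoelace sum; only the two edges meeting at P involve k:
2·Area = [(4·(-9) − k·(-16)) + (k·16 − (-12)·(-9))] + 48
       = 32·k + -96 = 448
⇒ k = 17.

17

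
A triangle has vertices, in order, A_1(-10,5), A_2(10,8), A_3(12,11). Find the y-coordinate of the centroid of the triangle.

8

Apply Gauss's area formula. First the cross-terms c_i = x_i·y_{i+1} − x_{i+1}·y_i:
  -130, 14, 170  ⇒  2A = 54, A = 27.
Then Σ (y_i + y_{i+1})·c_i = 1296, so ȳ = 1296 / (6·27) = 8.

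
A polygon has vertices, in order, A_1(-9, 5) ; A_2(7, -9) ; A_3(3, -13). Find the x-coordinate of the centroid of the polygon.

1/3

Apply Gauss's area formula. First the cross-terms c_i = x_i·y_{i+1} − x_{i+1}·y_i:
  46, -64, -102  ⇒  2A = -120, A = -60.
Then Σ (x_i + x_{i+1})·c_i = -120, so x̄ = -120 / (6·(-60)) = 1/3.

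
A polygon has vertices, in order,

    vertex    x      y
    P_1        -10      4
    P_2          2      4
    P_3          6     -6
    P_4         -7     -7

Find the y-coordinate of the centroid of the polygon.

-179/133

Apply the shoelace (surveyor's) formula. First the cross-terms c_i = x_i·y_{i+1} − x_{i+1}·y_i:
  -48, -36, -84, -98  ⇒  2A = -266, A = -133.
Then Σ (y_i + y_{i+1})·c_i = 1074, so ȳ = 1074 / (6·(-133)) = -179/133.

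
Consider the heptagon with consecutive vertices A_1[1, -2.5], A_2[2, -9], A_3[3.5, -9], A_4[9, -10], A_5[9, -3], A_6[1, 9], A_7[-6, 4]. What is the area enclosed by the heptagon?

Apply the surveyor's formula: 2A = Σ (x_i·y_{i+1} − x_{i+1}·y_i), indices taken mod 7.
Σ = (-4) + (13.5) + (46) + (63) + (84) + (58) + (11) = 271.5
Area = |Σ|/2 = 135.75.

135.75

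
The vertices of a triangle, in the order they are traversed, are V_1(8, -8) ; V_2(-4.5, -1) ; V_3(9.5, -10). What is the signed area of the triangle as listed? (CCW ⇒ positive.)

7.25

Apply Gauss's area formula: 2A = Σ (x_i·y_{i+1} − x_{i+1}·y_i), indices taken mod 3.
Σ = (-44) + (54.5) + (4) = 14.5
Signed area = Σ/2 = 7.25 (positive ⇒ counter-clockwise traversal).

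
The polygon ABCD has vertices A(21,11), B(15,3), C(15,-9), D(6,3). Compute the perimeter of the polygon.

|AB| = √((-6)² + (-8)²) = √100 = 10
|BC| = √((0)² + (-12)²) = √144 = 12
|CD| = √((-9)² + (12)²) = √225 = 15
|DA| = √((15)² + (8)²) = √289 = 17
Perimeter = 10 + 12 + 15 + 17 = 54.

54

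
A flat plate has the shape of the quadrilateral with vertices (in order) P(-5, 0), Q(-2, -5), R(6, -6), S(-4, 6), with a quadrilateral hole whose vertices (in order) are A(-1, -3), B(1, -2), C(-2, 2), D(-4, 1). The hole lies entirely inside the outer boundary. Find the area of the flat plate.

Outer boundary:
Apply the shoelace (surveyor's) formula: 2A = Σ (x_i·y_{i+1} − x_{i+1}·y_i), indices taken mod 4.
Cross-terms: 25, 42, 12, 30  ⇒  Σ = 109
Area = |Σ|/2 = 54.5.
Hole:
Apply Gauss's area formula: 2A = Σ (x_i·y_{i+1} − x_{i+1}·y_i), indices taken mod 4.
Cross-terms: 5, -2, 6, 13  ⇒  Σ = 22
Area = |Σ|/2 = 11.
Net area = 54.5 − 11 = 43.5.

43.5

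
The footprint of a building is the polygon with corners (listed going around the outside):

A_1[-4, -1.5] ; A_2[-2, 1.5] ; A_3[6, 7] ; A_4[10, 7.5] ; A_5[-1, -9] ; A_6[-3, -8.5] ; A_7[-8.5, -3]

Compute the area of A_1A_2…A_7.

110.25

Σ = (-9) + (-23) + (-25) + (-82.5) + (-18.5) + (-63.25) + (0.75) = -220.5
Area = |Σ|/2 = 110.25.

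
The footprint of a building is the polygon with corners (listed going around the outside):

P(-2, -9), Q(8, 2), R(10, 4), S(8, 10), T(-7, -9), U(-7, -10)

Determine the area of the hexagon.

Apply Gauss's area formula: 2A = Σ (x_i·y_{i+1} − x_{i+1}·y_i), indices taken mod 6.
Σ = (68) + (12) + (68) + (-2) + (7) + (43) = 196
Area = |Σ|/2 = 98.

98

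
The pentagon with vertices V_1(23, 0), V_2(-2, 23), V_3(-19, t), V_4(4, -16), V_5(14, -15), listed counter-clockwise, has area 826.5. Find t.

The doubled signed area Σ (x_i y_{i+1} − x_{i+1} y_i) is linear in t.
With t=0 it equals 1779; the coefficient of t is -6 (from the two edges through V_3).
So -6·t + 1779 = 2·826.5 = 1653 ⇒ t = 21.

21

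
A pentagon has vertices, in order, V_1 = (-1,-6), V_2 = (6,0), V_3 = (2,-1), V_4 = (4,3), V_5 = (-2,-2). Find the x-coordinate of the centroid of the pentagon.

79/72

Apply the shoelace formula. First the cross-terms c_i = x_i·y_{i+1} − x_{i+1}·y_i:
  36, -6, 10, -2, 10  ⇒  2A = 48, A = 24.
Then Σ (x_i + x_{i+1})·c_i = 158, so x̄ = 158 / (6·24) = 79/72.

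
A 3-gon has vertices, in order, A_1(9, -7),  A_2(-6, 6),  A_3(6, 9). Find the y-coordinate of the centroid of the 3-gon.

8/3

Apply the surveyor's formula. First the cross-terms c_i = x_i·y_{i+1} − x_{i+1}·y_i:
  12, -90, -123  ⇒  2A = -201, A = -100.5.
Then Σ (y_i + y_{i+1})·c_i = -1608, so ȳ = -1608 / (6·(-100.5)) = 8/3.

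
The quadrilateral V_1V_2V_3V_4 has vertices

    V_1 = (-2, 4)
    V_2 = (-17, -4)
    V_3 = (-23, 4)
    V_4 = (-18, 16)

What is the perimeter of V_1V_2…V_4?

60

|V_1V_2| = √((-15)² + (-8)²) = √289 = 17
|V_2V_3| = √((-6)² + (8)²) = √100 = 10
|V_3V_4| = √((5)² + (12)²) = √169 = 13
|V_4V_1| = √((16)² + (-12)²) = √400 = 20
Perimeter = 17 + 10 + 13 + 20 = 60.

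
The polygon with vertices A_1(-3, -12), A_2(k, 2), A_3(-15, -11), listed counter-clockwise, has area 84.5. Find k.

The doubled signed area Σ (x_i y_{i+1} − x_{i+1} y_i) is linear in k.
With k=0 it equals 171; the coefficient of k is 1 (from the two edges through A_2).
So 1·k + 171 = 2·84.5 = 169 ⇒ k = -2.

-2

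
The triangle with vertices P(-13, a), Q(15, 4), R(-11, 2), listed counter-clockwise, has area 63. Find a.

-3

Write out the shoelace sum; only the two edges meeting at P involve a:
2·Area = [((-11)·a − (-13)·2) + ((-13)·4 − 15·a)] + 74
       = -26·a + 48 = 126
⇒ a = -3.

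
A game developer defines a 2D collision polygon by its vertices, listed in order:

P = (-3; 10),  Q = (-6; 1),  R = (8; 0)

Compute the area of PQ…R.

Apply Gauss's area formula: 2A = Σ (x_i·y_{i+1} − x_{i+1}·y_i), indices taken mod 3.
Cross-terms: 57, -8, 80  ⇒  Σ = 129
Area = |Σ|/2 = 64.5.

64.5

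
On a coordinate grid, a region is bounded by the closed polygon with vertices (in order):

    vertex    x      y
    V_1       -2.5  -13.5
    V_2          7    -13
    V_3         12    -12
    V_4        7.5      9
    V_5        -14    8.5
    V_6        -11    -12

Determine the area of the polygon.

483.375

Apply the shoelace formula: 2A = Σ (x_i·y_{i+1} − x_{i+1}·y_i), indices taken mod 6.
Cross-terms: 127, 72, 198, 189.75, 261.5, 118.5  ⇒  Σ = 966.75
Area = |Σ|/2 = 483.375.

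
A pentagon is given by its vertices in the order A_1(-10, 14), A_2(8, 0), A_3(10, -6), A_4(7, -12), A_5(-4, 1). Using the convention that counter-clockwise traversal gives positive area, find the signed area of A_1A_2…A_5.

Apply the shoelace (surveyor's) formula: 2A = Σ (x_i·y_{i+1} − x_{i+1}·y_i), indices taken mod 5.
Σ = (-112) + (-48) + (-78) + (-41) + (-46) = -325
Signed area = Σ/2 = -162.5 (negative ⇒ clockwise traversal).

-162.5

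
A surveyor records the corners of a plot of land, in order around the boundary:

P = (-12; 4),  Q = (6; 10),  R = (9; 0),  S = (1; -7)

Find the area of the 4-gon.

Σ = (-144) + (-90) + (-63) + (-80) = -377
Area = |Σ|/2 = 188.5.

188.5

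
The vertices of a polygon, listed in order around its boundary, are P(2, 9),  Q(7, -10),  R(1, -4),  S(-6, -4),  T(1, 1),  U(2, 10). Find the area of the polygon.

62.5

P→Q: (2)(-10) − (7)(9) = -83
Q→R: (7)(-4) − (1)(-10) = -18
R→S: (1)(-4) − (-6)(-4) = -28
S→T: (-6)(1) − (1)(-4) = -2
T→U: (1)(10) − (2)(1) = 8
U→P: (2)(9) − (2)(10) = -2
Σ = -125
Area = |Σ|/2 = 62.5.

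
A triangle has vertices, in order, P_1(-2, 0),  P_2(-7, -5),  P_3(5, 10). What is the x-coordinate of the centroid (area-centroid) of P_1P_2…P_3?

Apply the surveyor's formula. First the cross-terms c_i = x_i·y_{i+1} − x_{i+1}·y_i:
  10, -45, 20  ⇒  2A = -15, A = -7.5.
Then Σ (x_i + x_{i+1})·c_i = 60, so x̄ = 60 / (6·(-7.5)) = -4/3.

-4/3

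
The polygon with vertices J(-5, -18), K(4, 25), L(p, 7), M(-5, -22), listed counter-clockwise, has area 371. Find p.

-16

The doubled signed area Σ (x_i y_{i+1} − x_{i+1} y_i) is linear in p.
With p=0 it equals -10; the coefficient of p is -47 (from the two edges through L).
So -47·p + -10 = 2·371 = 742 ⇒ p = -16.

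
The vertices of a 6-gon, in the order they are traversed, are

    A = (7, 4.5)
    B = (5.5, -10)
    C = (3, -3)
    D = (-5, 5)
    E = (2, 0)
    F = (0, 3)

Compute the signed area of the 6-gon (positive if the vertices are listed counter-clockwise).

Apply Gauss's area formula: 2A = Σ (x_i·y_{i+1} − x_{i+1}·y_i), indices taken mod 6.
Σ = (-94.75) + (13.5) + (0) + (-10) + (6) + (-21) = -106.25
Signed area = Σ/2 = -53.125 (negative ⇒ clockwise traversal).

-53.125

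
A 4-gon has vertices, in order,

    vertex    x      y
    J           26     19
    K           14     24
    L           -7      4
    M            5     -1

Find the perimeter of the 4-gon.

84

|JK| = √((-12)² + (5)²) = √169 = 13
|KL| = √((-21)² + (-20)²) = √841 = 29
|LM| = √((12)² + (-5)²) = √169 = 13
|MJ| = √((21)² + (20)²) = √841 = 29
Perimeter = 13 + 29 + 13 + 29 = 84.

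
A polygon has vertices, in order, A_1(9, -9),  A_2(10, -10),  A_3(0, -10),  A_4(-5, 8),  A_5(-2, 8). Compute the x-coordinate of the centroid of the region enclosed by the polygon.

80/57

Apply the shoelace formula. First the cross-terms c_i = x_i·y_{i+1} − x_{i+1}·y_i:
  0, -100, -50, -24, -54  ⇒  2A = -228, A = -114.
Then Σ (x_i + x_{i+1})·c_i = -960, so x̄ = -960 / (6·(-114)) = 80/57.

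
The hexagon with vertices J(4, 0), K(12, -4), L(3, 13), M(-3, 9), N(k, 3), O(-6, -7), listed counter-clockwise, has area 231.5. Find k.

The doubled signed area Σ (x_i y_{i+1} − x_{i+1} y_i) is linear in k.
With k=0 it equals 255; the coefficient of k is -16 (from the two edges through N).
So -16·k + 255 = 2·231.5 = 463 ⇒ k = -13.

-13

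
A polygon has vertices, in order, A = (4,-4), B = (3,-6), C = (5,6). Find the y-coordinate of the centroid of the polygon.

Apply the shoelace (surveyor's) formula. First the cross-terms c_i = x_i·y_{i+1} − x_{i+1}·y_i:
  -12, 48, -44  ⇒  2A = -8, A = -4.
Then Σ (y_i + y_{i+1})·c_i = 32, so ȳ = 32 / (6·(-4)) = -4/3.

-4/3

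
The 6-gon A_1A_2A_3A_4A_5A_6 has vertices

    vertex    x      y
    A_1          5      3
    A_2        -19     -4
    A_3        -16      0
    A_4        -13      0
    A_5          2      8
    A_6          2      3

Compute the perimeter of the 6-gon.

58

|A_1A_2| = √((-24)² + (-7)²) = √625 = 25
|A_2A_3| = √((3)² + (4)²) = √25 = 5
|A_3A_4| = √((3)² + (0)²) = √9 = 3
|A_4A_5| = √((15)² + (8)²) = √289 = 17
|A_5A_6| = √((0)² + (-5)²) = √25 = 5
|A_6A_1| = √((3)² + (0)²) = √9 = 3
Perimeter = 25 + 5 + 3 + 17 + 5 + 3 = 58.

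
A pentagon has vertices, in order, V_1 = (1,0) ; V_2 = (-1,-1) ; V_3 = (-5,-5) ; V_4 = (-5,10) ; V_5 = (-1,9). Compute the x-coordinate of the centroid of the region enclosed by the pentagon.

-8/3

Apply the surveyor's formula. First the cross-terms c_i = x_i·y_{i+1} − x_{i+1}·y_i:
  -1, 0, -75, -35, -9  ⇒  2A = -120, A = -60.
Then Σ (x_i + x_{i+1})·c_i = 960, so x̄ = 960 / (6·(-60)) = -8/3.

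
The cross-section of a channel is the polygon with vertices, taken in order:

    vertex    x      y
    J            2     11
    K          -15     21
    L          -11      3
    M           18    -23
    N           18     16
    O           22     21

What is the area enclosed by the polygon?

Cross-terms: 207, 186, 199, 702, 26, 200  ⇒  Σ = 1520
Area = |Σ|/2 = 760.

760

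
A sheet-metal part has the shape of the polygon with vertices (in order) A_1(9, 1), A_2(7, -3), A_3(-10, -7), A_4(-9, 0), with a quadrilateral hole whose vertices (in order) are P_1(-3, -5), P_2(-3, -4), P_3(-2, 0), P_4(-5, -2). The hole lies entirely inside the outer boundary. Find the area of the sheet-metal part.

86.5

Outer boundary:
Σ = (-34) + (-79) + (-63) + (-9) = -185
Area = |Σ|/2 = 92.5.
Hole:
P_1→P_2: (-3)(-4) − (-3)(-5) = -3
P_2→P_3: (-3)(0) − (-2)(-4) = -8
P_3→P_4: (-2)(-2) − (-5)(0) = 4
P_4→P_1: (-5)(-5) − (-3)(-2) = 19
Σ = 12
Area = |Σ|/2 = 6.
Net area = 92.5 − 6 = 86.5.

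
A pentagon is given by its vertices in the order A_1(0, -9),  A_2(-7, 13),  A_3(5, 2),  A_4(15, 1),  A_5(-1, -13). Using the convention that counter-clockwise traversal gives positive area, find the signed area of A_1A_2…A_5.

-176

Σ = (-63) + (-79) + (-25) + (-194) + (9) = -352
Signed area = Σ/2 = -176 (negative ⇒ clockwise traversal).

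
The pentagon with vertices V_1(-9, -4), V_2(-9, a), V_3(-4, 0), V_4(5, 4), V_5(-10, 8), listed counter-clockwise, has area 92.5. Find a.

-9

The doubled signed area Σ (x_i y_{i+1} − x_{i+1} y_i) is linear in a.
With a=0 it equals 140; the coefficient of a is -5 (from the two edges through V_2).
So -5·a + 140 = 2·92.5 = 185 ⇒ a = -9.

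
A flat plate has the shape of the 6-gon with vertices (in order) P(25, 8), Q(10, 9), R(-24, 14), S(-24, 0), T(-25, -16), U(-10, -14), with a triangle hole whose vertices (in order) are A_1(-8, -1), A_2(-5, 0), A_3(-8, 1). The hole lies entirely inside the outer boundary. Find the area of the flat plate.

Outer boundary:
Apply Gauss's area formula: 2A = Σ (x_i·y_{i+1} − x_{i+1}·y_i), indices taken mod 6.
Σ = (145) + (356) + (336) + (384) + (190) + (270) = 1681
Area = |Σ|/2 = 840.5.
Hole:
A_1→A_2: (-8)(0) − (-5)(-1) = -5
A_2→A_3: (-5)(1) − (-8)(0) = -5
A_3→A_1: (-8)(-1) − (-8)(1) = 16
Σ = 6
Area = |Σ|/2 = 3.
Net area = 840.5 − 3 = 837.5.

837.5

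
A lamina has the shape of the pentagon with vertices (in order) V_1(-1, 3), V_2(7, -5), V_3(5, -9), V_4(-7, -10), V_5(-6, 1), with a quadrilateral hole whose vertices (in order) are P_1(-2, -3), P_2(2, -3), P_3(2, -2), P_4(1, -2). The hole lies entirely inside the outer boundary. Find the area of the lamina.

123

Outer boundary:
V_1→V_2: (-1)(-5) − (7)(3) = -16
V_2→V_3: (7)(-9) − (5)(-5) = -38
V_3→V_4: (5)(-10) − (-7)(-9) = -113
V_4→V_5: (-7)(1) − (-6)(-10) = -67
V_5→V_1: (-6)(3) − (-1)(1) = -17
Σ = -251
Area = |Σ|/2 = 125.5.
Hole:
Apply the shoelace (surveyor's) formula: 2A = Σ (x_i·y_{i+1} − x_{i+1}·y_i), indices taken mod 4.
P_1→P_2: (-2)(-3) − (2)(-3) = 12
P_2→P_3: (2)(-2) − (2)(-3) = 2
P_3→P_4: (2)(-2) − (1)(-2) = -2
P_4→P_1: (1)(-3) − (-2)(-2) = -7
Σ = 5
Area = |Σ|/2 = 2.5.
Net area = 125.5 − 2.5 = 123.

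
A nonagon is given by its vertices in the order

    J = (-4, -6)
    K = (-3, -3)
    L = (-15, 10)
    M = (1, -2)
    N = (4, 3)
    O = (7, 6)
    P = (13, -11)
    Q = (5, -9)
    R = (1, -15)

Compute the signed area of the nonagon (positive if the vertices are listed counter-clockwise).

-198

Σ = (-6) + (-75) + (20) + (11) + (3) + (-155) + (-62) + (-66) + (-66) = -396
Signed area = Σ/2 = -198 (negative ⇒ clockwise traversal).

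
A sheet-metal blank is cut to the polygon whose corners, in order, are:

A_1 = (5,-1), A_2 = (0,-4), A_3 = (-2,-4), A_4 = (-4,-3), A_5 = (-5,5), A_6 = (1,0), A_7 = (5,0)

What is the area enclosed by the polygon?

41.5

Apply the shoelace (surveyor's) formula: 2A = Σ (x_i·y_{i+1} − x_{i+1}·y_i), indices taken mod 7.
Σ = (-20) + (-8) + (-10) + (-35) + (-5) + (0) + (-5) = -83
Area = |Σ|/2 = 41.5.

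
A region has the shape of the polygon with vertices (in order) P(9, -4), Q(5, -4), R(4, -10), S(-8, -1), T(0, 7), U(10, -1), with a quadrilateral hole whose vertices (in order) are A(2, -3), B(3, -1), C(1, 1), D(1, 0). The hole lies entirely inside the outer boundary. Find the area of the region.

Outer boundary:
Apply Gauss's area formula: 2A = Σ (x_i·y_{i+1} − x_{i+1}·y_i), indices taken mod 6.
Cross-terms: -16, -34, -84, -56, -70, -31  ⇒  Σ = -291
Area = |Σ|/2 = 145.5.
Hole:
Apply Gauss's area formula: 2A = Σ (x_i·y_{i+1} − x_{i+1}·y_i), indices taken mod 4.
Σ = (7) + (4) + (-1) + (-3) = 7
Area = |Σ|/2 = 3.5.
Net area = 145.5 − 3.5 = 142.

142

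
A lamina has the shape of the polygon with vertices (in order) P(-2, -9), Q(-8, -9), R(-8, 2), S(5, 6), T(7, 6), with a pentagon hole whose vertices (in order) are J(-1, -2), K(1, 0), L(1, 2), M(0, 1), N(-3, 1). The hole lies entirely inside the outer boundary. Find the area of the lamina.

124

Outer boundary:
Apply the shoelace formula: 2A = Σ (x_i·y_{i+1} − x_{i+1}·y_i), indices taken mod 5.
P→Q: (-2)(-9) − (-8)(-9) = -54
Q→R: (-8)(2) − (-8)(-9) = -88
R→S: (-8)(6) − (5)(2) = -58
S→T: (5)(6) − (7)(6) = -12
T→P: (7)(-9) − (-2)(6) = -51
Σ = -263
Area = |Σ|/2 = 131.5.
Hole:
Apply Gauss's area formula: 2A = Σ (x_i·y_{i+1} − x_{i+1}·y_i), indices taken mod 5.
Σ = (2) + (2) + (1) + (3) + (7) = 15
Area = |Σ|/2 = 7.5.
Net area = 131.5 − 7.5 = 124.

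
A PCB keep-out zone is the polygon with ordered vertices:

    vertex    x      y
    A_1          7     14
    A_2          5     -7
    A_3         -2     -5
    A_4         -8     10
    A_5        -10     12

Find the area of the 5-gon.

219

Σ = (-119) + (-39) + (-60) + (4) + (-224) = -438
Area = |Σ|/2 = 219.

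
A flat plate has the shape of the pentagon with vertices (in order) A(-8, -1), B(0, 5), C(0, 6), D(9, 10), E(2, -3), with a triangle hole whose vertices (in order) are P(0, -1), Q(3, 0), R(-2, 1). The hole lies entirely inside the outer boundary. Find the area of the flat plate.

Outer boundary:
Apply Gauss's area formula: 2A = Σ (x_i·y_{i+1} − x_{i+1}·y_i), indices taken mod 5.
Σ = (-40) + (0) + (-54) + (-47) + (-26) = -167
Area = |Σ|/2 = 83.5.
Hole:
Apply Gauss's area formula: 2A = Σ (x_i·y_{i+1} − x_{i+1}·y_i), indices taken mod 3.
Σ = (3) + (3) + (2) = 8
Area = |Σ|/2 = 4.
Net area = 83.5 − 4 = 79.5.

79.5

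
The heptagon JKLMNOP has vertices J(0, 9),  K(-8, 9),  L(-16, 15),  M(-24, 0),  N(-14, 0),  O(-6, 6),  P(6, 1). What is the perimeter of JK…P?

|JK| = √((-8)² + (0)²) = √64 = 8
|KL| = √((-8)² + (6)²) = √100 = 10
|LM| = √((-8)² + (-15)²) = √289 = 17
|MN| = √((10)² + (0)²) = √100 = 10
|NO| = √((8)² + (6)²) = √100 = 10
|OP| = √((12)² + (-5)²) = √169 = 13
|PJ| = √((-6)² + (8)²) = √100 = 10
Perimeter = 8 + 10 + 17 + 10 + 10 + 13 + 10 = 78.

78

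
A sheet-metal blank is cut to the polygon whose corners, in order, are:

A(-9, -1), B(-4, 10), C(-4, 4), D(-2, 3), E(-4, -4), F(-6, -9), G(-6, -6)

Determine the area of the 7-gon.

Σ = (-94) + (24) + (-4) + (20) + (12) + (-18) + (-48) = -108
Area = |Σ|/2 = 54.

54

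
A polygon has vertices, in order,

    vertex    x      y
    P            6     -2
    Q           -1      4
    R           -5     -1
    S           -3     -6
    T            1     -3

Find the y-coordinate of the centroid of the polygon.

Apply the shoelace formula. First the cross-terms c_i = x_i·y_{i+1} − x_{i+1}·y_i:
  22, 21, 27, 15, 16  ⇒  2A = 101, A = 50.5.
Then Σ (y_i + y_{i+1})·c_i = -297, so ȳ = -297 / (6·50.5) = -99/101.

-99/101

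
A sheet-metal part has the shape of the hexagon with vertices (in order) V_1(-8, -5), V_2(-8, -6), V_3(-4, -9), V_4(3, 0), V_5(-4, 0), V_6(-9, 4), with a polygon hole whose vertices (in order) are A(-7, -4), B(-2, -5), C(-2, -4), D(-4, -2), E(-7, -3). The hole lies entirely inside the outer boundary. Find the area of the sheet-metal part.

Outer boundary:
V_1→V_2: (-8)(-6) − (-8)(-5) = 8
V_2→V_3: (-8)(-9) − (-4)(-6) = 48
V_3→V_4: (-4)(0) − (3)(-9) = 27
V_4→V_5: (3)(0) − (-4)(0) = 0
V_5→V_6: (-4)(4) − (-9)(0) = -16
V_6→V_1: (-9)(-5) − (-8)(4) = 77
Σ = 144
Area = |Σ|/2 = 72.
Hole:
Cross-terms: 27, -2, -12, -2, 7  ⇒  Σ = 18
Area = |Σ|/2 = 9.
Net area = 72 − 9 = 63.

63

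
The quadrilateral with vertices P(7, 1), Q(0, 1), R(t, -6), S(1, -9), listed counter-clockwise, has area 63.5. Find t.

The doubled signed area Σ (x_i y_{i+1} − x_{i+1} y_i) is linear in t.
With t=0 it equals 77; the coefficient of t is -10 (from the two edges through R).
So -10·t + 77 = 2·63.5 = 127 ⇒ t = -5.

-5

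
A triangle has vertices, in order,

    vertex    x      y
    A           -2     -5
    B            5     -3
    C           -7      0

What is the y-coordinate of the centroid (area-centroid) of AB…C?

-8/3

Apply Gauss's area formula. First the cross-terms c_i = x_i·y_{i+1} − x_{i+1}·y_i:
  31, -21, 35  ⇒  2A = 45, A = 22.5.
Then Σ (y_i + y_{i+1})·c_i = -360, so ȳ = -360 / (6·22.5) = -8/3.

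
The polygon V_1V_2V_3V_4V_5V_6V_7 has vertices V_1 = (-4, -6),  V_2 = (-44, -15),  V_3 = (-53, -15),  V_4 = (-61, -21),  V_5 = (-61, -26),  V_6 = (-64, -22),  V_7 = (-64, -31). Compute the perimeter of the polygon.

144

|V_1V_2| = √((-40)² + (-9)²) = √1681 = 41
|V_2V_3| = √((-9)² + (0)²) = √81 = 9
|V_3V_4| = √((-8)² + (-6)²) = √100 = 10
|V_4V_5| = √((0)² + (-5)²) = √25 = 5
|V_5V_6| = √((-3)² + (4)²) = √25 = 5
|V_6V_7| = √((0)² + (-9)²) = √81 = 9
|V_7V_1| = √((60)² + (25)²) = √4225 = 65
Perimeter = 41 + 9 + 10 + 5 + 5 + 9 + 65 = 144.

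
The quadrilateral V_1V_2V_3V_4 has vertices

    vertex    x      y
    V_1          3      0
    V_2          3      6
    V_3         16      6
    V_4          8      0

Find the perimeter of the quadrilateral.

|V_1V_2| = √((0)² + (6)²) = √36 = 6
|V_2V_3| = √((13)² + (0)²) = √169 = 13
|V_3V_4| = √((-8)² + (-6)²) = √100 = 10
|V_4V_1| = √((-5)² + (0)²) = √25 = 5
Perimeter = 6 + 13 + 10 + 5 = 34.

34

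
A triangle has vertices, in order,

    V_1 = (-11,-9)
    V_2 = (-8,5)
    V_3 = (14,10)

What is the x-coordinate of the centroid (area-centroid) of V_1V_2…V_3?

-5/3

Apply the surveyor's formula. First the cross-terms c_i = x_i·y_{i+1} − x_{i+1}·y_i:
  -127, -150, -16  ⇒  2A = -293, A = -146.5.
Then Σ (x_i + x_{i+1})·c_i = 1465, so x̄ = 1465 / (6·(-146.5)) = -5/3.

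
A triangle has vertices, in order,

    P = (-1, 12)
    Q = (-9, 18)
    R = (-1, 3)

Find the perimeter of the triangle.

36

|PQ| = √((-8)² + (6)²) = √100 = 10
|QR| = √((8)² + (-15)²) = √289 = 17
|RP| = √((0)² + (9)²) = √81 = 9
Perimeter = 10 + 17 + 9 = 36.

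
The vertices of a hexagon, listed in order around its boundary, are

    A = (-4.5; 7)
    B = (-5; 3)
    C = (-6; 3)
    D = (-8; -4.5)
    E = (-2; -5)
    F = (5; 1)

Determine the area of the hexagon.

A→B: (-4.5)(3) − (-5)(7) = 21.5
B→C: (-5)(3) − (-6)(3) = 3
C→D: (-6)(-4.5) − (-8)(3) = 51
D→E: (-8)(-5) − (-2)(-4.5) = 31
E→F: (-2)(1) − (5)(-5) = 23
F→A: (5)(7) − (-4.5)(1) = 39.5
Σ = 169
Area = |Σ|/2 = 84.5.

84.5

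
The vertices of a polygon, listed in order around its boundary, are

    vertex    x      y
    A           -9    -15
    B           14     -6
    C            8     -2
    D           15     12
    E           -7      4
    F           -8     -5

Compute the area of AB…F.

348

A→B: (-9)(-6) − (14)(-15) = 264
B→C: (14)(-2) − (8)(-6) = 20
C→D: (8)(12) − (15)(-2) = 126
D→E: (15)(4) − (-7)(12) = 144
E→F: (-7)(-5) − (-8)(4) = 67
F→A: (-8)(-15) − (-9)(-5) = 75
Σ = 696
Area = |Σ|/2 = 348.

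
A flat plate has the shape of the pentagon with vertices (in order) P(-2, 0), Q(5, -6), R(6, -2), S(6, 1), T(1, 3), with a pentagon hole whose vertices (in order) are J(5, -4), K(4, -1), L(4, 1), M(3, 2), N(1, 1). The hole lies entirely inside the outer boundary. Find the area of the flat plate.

Outer boundary:
Apply the surveyor's formula: 2A = Σ (x_i·y_{i+1} − x_{i+1}·y_i), indices taken mod 5.
Cross-terms: 12, 26, 18, 17, 6  ⇒  Σ = 79
Area = |Σ|/2 = 39.5.
Hole:
Apply the shoelace formula: 2A = Σ (x_i·y_{i+1} − x_{i+1}·y_i), indices taken mod 5.
Σ = (11) + (8) + (5) + (1) + (-9) = 16
Area = |Σ|/2 = 8.
Net area = 39.5 − 8 = 31.5.

31.5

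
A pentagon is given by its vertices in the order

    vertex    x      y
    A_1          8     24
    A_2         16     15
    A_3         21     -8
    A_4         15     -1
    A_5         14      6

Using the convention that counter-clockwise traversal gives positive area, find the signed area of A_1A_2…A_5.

Σ = (-264) + (-443) + (99) + (104) + (288) = -216
Signed area = Σ/2 = -108 (negative ⇒ clockwise traversal).

-108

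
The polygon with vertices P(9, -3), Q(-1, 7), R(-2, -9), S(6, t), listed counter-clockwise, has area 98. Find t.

The doubled signed area Σ (x_i y_{i+1} − x_{i+1} y_i) is linear in t.
With t=0 it equals 119; the coefficient of t is -11 (from the two edges through S).
So -11·t + 119 = 2·98 = 196 ⇒ t = -7.

-7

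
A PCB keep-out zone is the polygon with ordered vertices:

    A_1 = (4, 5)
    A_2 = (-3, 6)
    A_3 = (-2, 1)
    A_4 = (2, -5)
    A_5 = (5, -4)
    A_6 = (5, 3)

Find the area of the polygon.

Apply Gauss's area formula: 2A = Σ (x_i·y_{i+1} − x_{i+1}·y_i), indices taken mod 6.
Cross-terms: 39, 9, 8, 17, 35, 13  ⇒  Σ = 121
Area = |Σ|/2 = 60.5.

60.5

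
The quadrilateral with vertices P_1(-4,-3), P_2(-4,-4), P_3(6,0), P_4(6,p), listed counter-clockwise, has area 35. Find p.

Write out the shoelace sum; only the two edges meeting at P_4 involve p:
2·Area = [(6·p − 6·0) + (6·(-3) − (-4)·p)] + 28
       = 10·p + 10 = 70
⇒ p = 6.

6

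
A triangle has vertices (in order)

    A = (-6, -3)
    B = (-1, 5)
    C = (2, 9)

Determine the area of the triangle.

2

A→B: (-6)(5) − (-1)(-3) = -33
B→C: (-1)(9) − (2)(5) = -19
C→A: (2)(-3) − (-6)(9) = 48
Σ = -4
Area = |Σ|/2 = 2.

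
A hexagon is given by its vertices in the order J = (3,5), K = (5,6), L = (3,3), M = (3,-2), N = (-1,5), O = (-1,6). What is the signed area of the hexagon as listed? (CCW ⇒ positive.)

Apply the shoelace (surveyor's) formula: 2A = Σ (x_i·y_{i+1} − x_{i+1}·y_i), indices taken mod 6.
J→K: (3)(6) − (5)(5) = -7
K→L: (5)(3) − (3)(6) = -3
L→M: (3)(-2) − (3)(3) = -15
M→N: (3)(5) − (-1)(-2) = 13
N→O: (-1)(6) − (-1)(5) = -1
O→J: (-1)(5) − (3)(6) = -23
Σ = -36
Signed area = Σ/2 = -18 (negative ⇒ clockwise traversal).

-18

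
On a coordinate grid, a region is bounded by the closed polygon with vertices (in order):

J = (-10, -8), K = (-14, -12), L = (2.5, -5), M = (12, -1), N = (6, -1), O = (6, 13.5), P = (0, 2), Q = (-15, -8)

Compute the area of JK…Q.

Σ = (8) + (100) + (57.5) + (-6) + (87) + (12) + (30) + (40) = 328.5
Area = |Σ|/2 = 164.25.

164.25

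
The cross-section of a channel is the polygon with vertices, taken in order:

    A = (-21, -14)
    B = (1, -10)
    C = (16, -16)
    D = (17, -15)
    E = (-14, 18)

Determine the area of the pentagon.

535

Apply Gauss's area formula: 2A = Σ (x_i·y_{i+1} − x_{i+1}·y_i), indices taken mod 5.
Σ = (224) + (144) + (32) + (96) + (574) = 1070
Area = |Σ|/2 = 535.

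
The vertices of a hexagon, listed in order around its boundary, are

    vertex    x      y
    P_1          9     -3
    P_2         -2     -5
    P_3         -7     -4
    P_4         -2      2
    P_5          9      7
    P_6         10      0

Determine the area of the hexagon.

P_1→P_2: (9)(-5) − (-2)(-3) = -51
P_2→P_3: (-2)(-4) − (-7)(-5) = -27
P_3→P_4: (-7)(2) − (-2)(-4) = -22
P_4→P_5: (-2)(7) − (9)(2) = -32
P_5→P_6: (9)(0) − (10)(7) = -70
P_6→P_1: (10)(-3) − (9)(0) = -30
Σ = -232
Area = |Σ|/2 = 116.

116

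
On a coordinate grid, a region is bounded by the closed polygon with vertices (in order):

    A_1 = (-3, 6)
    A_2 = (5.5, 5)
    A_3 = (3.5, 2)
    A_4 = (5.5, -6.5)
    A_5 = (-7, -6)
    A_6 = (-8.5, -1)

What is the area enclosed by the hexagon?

132.375

Cross-terms: -48, -6.5, -33.75, -78.5, -44, -54  ⇒  Σ = -264.75
Area = |Σ|/2 = 132.375.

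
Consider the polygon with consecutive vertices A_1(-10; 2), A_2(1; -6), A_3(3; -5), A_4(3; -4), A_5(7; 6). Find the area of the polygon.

Σ = (58) + (13) + (3) + (46) + (74) = 194
Area = |Σ|/2 = 97.

97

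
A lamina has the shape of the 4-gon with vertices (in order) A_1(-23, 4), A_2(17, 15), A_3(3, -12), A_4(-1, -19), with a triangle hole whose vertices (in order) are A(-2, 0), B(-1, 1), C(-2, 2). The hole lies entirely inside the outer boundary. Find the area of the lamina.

585

Outer boundary:
Apply the surveyor's formula: 2A = Σ (x_i·y_{i+1} − x_{i+1}·y_i), indices taken mod 4.
Cross-terms: -413, -249, -69, -441  ⇒  Σ = -1172
Area = |Σ|/2 = 586.
Hole:
Apply the surveyor's formula: 2A = Σ (x_i·y_{i+1} − x_{i+1}·y_i), indices taken mod 3.
Cross-terms: -2, 0, 4  ⇒  Σ = 2
Area = |Σ|/2 = 1.
Net area = 586 − 1 = 585.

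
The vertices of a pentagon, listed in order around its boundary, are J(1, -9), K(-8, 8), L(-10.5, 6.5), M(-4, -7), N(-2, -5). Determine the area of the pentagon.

Apply the surveyor's formula: 2A = Σ (x_i·y_{i+1} − x_{i+1}·y_i), indices taken mod 5.
J→K: (1)(8) − (-8)(-9) = -64
K→L: (-8)(6.5) − (-10.5)(8) = 32
L→M: (-10.5)(-7) − (-4)(6.5) = 99.5
M→N: (-4)(-5) − (-2)(-7) = 6
N→J: (-2)(-9) − (1)(-5) = 23
Σ = 96.5
Area = |Σ|/2 = 48.25.

48.25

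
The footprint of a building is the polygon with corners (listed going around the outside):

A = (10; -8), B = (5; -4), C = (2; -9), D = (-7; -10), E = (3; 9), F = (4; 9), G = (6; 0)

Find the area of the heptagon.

132

Apply the shoelace formula: 2A = Σ (x_i·y_{i+1} − x_{i+1}·y_i), indices taken mod 7.
Σ = (0) + (-37) + (-83) + (-33) + (-9) + (-54) + (-48) = -264
Area = |Σ|/2 = 132.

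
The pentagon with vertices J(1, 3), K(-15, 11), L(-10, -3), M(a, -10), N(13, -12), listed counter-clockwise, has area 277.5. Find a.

-7

Write out the shoelace sum; only the two edges meeting at M involve a:
2·Area = [((-10)·(-10) − a·(-3)) + (a·(-12) − 13·(-10))] + 262
       = -9·a + 492 = 555
⇒ a = -7.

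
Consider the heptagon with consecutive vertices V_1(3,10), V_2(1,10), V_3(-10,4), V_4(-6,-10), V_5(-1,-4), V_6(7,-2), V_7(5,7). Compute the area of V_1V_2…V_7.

190

Apply the shoelace formula: 2A = Σ (x_i·y_{i+1} − x_{i+1}·y_i), indices taken mod 7.
Cross-terms: 20, 104, 124, 14, 30, 59, 29  ⇒  Σ = 380
Area = |Σ|/2 = 190.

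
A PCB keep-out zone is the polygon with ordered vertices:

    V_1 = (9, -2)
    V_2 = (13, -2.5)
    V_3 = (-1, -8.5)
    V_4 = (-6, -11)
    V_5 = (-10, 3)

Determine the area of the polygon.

Apply the shoelace (surveyor's) formula: 2A = Σ (x_i·y_{i+1} − x_{i+1}·y_i), indices taken mod 5.
Cross-terms: 3.5, -113, -40, -128, -7  ⇒  Σ = -284.5
Area = |Σ|/2 = 142.25.

142.25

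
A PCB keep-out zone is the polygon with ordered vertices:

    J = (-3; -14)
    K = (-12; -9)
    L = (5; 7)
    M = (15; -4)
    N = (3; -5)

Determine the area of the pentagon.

Apply Gauss's area formula: 2A = Σ (x_i·y_{i+1} − x_{i+1}·y_i), indices taken mod 5.
J→K: (-3)(-9) − (-12)(-14) = -141
K→L: (-12)(7) − (5)(-9) = -39
L→M: (5)(-4) − (15)(7) = -125
M→N: (15)(-5) − (3)(-4) = -63
N→J: (3)(-14) − (-3)(-5) = -57
Σ = -425
Area = |Σ|/2 = 212.5.

212.5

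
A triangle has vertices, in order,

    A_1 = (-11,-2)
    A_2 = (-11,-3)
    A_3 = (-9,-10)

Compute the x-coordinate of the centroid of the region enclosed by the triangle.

Apply Gauss's area formula. First the cross-terms c_i = x_i·y_{i+1} − x_{i+1}·y_i:
  11, 83, -92  ⇒  2A = 2, A = 1.
Then Σ (x_i + x_{i+1})·c_i = -62, so x̄ = -62 / (6·1) = -31/3.

-31/3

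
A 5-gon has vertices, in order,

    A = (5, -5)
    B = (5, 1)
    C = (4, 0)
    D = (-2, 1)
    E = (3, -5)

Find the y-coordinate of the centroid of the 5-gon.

Apply the shoelace formula. First the cross-terms c_i = x_i·y_{i+1} − x_{i+1}·y_i:
  30, -4, 4, 7, 10  ⇒  2A = 47, A = 23.5.
Then Σ (y_i + y_{i+1})·c_i = -248, so ȳ = -248 / (6·23.5) = -248/141.

-248/141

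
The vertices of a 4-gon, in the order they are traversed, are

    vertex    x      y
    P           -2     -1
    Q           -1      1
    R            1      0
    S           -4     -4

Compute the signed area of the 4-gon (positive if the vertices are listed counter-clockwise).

Apply the surveyor's formula: 2A = Σ (x_i·y_{i+1} − x_{i+1}·y_i), indices taken mod 4.
Cross-terms: -3, -1, -4, -4  ⇒  Σ = -12
Signed area = Σ/2 = -6 (negative ⇒ clockwise traversal).

-6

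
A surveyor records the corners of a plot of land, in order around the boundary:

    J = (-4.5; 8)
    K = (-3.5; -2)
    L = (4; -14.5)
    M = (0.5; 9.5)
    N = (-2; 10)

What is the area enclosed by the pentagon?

Apply the shoelace (surveyor's) formula: 2A = Σ (x_i·y_{i+1} − x_{i+1}·y_i), indices taken mod 5.
J→K: (-4.5)(-2) − (-3.5)(8) = 37
K→L: (-3.5)(-14.5) − (4)(-2) = 58.75
L→M: (4)(9.5) − (0.5)(-14.5) = 45.25
M→N: (0.5)(10) − (-2)(9.5) = 24
N→J: (-2)(8) − (-4.5)(10) = 29
Σ = 194
Area = |Σ|/2 = 97.

97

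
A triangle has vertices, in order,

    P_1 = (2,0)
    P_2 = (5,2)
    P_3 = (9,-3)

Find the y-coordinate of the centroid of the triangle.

-1/3

Apply the surveyor's formula. First the cross-terms c_i = x_i·y_{i+1} − x_{i+1}·y_i:
  4, -33, 6  ⇒  2A = -23, A = -11.5.
Then Σ (y_i + y_{i+1})·c_i = 23, so ȳ = 23 / (6·(-11.5)) = -1/3.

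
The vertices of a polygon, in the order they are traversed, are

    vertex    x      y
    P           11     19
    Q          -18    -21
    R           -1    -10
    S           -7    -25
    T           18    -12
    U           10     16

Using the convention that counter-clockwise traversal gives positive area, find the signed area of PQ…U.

590.5

Apply the surveyor's formula: 2A = Σ (x_i·y_{i+1} − x_{i+1}·y_i), indices taken mod 6.
Cross-terms: 111, 159, -45, 534, 408, 14  ⇒  Σ = 1181
Signed area = Σ/2 = 590.5 (positive ⇒ counter-clockwise traversal).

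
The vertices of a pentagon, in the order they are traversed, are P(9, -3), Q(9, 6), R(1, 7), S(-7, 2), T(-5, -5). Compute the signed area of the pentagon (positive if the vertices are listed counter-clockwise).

Σ = (81) + (57) + (51) + (45) + (60) = 294
Signed area = Σ/2 = 147 (positive ⇒ counter-clockwise traversal).

147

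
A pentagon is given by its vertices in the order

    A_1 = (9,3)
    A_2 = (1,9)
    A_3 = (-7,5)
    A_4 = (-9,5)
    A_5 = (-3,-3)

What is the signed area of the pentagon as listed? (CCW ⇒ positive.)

108

Apply Gauss's area formula: 2A = Σ (x_i·y_{i+1} − x_{i+1}·y_i), indices taken mod 5.
A_1→A_2: (9)(9) − (1)(3) = 78
A_2→A_3: (1)(5) − (-7)(9) = 68
A_3→A_4: (-7)(5) − (-9)(5) = 10
A_4→A_5: (-9)(-3) − (-3)(5) = 42
A_5→A_1: (-3)(3) − (9)(-3) = 18
Σ = 216
Signed area = Σ/2 = 108 (positive ⇒ counter-clockwise traversal).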